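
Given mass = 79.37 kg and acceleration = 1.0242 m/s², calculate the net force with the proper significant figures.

net force = 79.37 kg × 1.0242 m/s² = 81.290754 N.
79.37 has 4 significant figures; 1.0242 has 5.
Division/multiplication keeps the fewest: 4 significant figures.
Rounded: 81.29 N.

81.29 N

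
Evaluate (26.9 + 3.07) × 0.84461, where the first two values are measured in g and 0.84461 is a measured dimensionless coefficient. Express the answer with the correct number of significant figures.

26.9 g + 3.07 g = 29.97 g; the sum is limited to 1 decimal place (3 s.f.).
Carrying full precision, 29.97 × 0.84461 = 25.3129617 g; 0.84461 has 5 s.f., so the result keeps min(3, 5) = 3 s.f.
Rounded to 3 significant figures: 25.3 g.

25.3 g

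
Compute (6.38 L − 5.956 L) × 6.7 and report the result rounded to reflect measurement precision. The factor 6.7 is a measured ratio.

2.8 L

6.38 L − 5.956 L = 0.424 L; the difference is limited to 2 decimal places (2 s.f.).
Carrying full precision, 0.424 × 6.7 = 2.8408 L; 6.7 has 2 s.f., so the result keeps min(2, 2) = 2 s.f.
Rounded to 2 significant figures: 2.8 L.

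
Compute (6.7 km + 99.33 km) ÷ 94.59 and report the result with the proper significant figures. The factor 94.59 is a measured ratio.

6.7 km + 99.33 km = 106.03 km; the sum is limited to 1 decimal place (4 s.f.).
Carrying full precision, 106.03 ÷ 94.59 = 1.12094301723… km; 94.59 has 4 s.f., so the result keeps min(4, 4) = 4 s.f.
Rounded to 4 significant figures: 1.121 km.

1.121 km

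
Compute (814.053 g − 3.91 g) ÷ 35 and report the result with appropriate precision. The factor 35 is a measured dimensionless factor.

23 g

814.053 g − 3.91 g = 810.143 g; the difference is limited to 2 decimal places (5 s.f.).
Carrying full precision, 810.143 ÷ 35 = 23.1469428571… g; 35 has 2 s.f., so the result keeps min(5, 2) = 2 s.f.
Rounded to 2 significant figures: 23 g.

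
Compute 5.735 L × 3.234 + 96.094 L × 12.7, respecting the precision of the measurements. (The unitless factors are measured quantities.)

5.735 × 3.234 = 18.54699 → 18.55 L (4 s.f., last digit at the 10^-2 place).
96.094 × 12.7 = 1220.3938 → 1.22 × 10^3 L (3 s.f., last digit at the 10^1 place).
Sum: 1238.94079 L; keep the coarser place, 10^1.
Result: 1.24 × 10^3 L.

1.24 × 10^3 L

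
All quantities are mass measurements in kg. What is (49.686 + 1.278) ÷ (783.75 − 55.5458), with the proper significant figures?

49.686 + 1.278 = 50.964, limited to 3 d.p. → 5 s.f.; 783.75 − 55.5458 = 728.2042, limited to 2 d.p. → 5 s.f.
Carrying full precision, 50.964 ÷ 728.2042 = 0.0699858638552…; keep min(5, 5) = 5 s.f.
Rounded to 5 significant figures: 0.069986.

0.069986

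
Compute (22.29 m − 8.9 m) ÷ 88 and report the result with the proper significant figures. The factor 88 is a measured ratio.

22.29 m − 8.9 m = 13.39 m; the difference is limited to 1 decimal place (3 s.f.).
Carrying full precision, 13.39 ÷ 88 = 0.152159090909… m; 88 has 2 s.f., so the result keeps min(3, 2) = 2 s.f.
Rounded to 2 significant figures: 0.15 m.

0.15 m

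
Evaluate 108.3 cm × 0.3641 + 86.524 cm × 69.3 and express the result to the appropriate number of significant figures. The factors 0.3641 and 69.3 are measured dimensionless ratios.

108.3 × 0.3641 = 39.43203 → 39.43 cm (4 s.f., last digit at the 10^-2 place).
86.524 × 69.3 = 5996.1132 → 6.00 × 10^3 cm (3 s.f., last digit at the 10^1 place).
Sum: 6035.54523 cm; keep the coarser place, 10^1.
Result: 6.04 × 10^3 cm.

6.04 × 10^3 cm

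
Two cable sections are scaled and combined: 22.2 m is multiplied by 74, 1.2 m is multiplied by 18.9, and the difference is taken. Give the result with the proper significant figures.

22.2 × 74 = 1642.8 → 1.6 × 10^3 m (2 s.f., last digit at the 10^2 place).
1.2 × 18.9 = 22.68 → 23 m (2 s.f., last digit at the 10^0 place).
Difference: 1620.12 m; keep the coarser place, 10^2.
Result: 1.6 × 10^3 m.

1.6 × 10^3 m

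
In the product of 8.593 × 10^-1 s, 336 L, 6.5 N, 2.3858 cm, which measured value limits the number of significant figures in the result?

6.5 N

8.593 × 10^-1 s → 4 s.f.; 336 L → 3 s.f.; 6.5 N → 2 s.f.; 2.3858 cm → 5 s.f.
The fewest is 2 significant figures, from 6.5 N.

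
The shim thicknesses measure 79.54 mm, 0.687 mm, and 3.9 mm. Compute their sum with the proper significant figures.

84.1 mm

79.54 mm + 0.687 mm + 3.9 mm = 84.127 mm.
Addition/subtraction keeps the fewest decimal places: 79.54 → 2 decimal places, 0.687 → 3 decimal places, 3.9 → 1 decimal place; limit is 1.
Rounded to 1 decimal place: 84.1 mm.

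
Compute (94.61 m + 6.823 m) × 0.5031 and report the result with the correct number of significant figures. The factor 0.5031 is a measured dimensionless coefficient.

51.03 m

94.61 m + 6.823 m = 101.433 m; the sum is limited to 2 decimal places (5 s.f.).
Carrying full precision, 101.433 × 0.5031 = 51.0309423 m; 0.5031 has 4 s.f., so the result keeps min(5, 4) = 4 s.f.
Rounded to 4 significant figures: 51.03 m.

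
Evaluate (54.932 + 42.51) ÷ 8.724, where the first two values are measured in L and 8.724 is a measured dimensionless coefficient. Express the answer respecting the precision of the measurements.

11.17 L

54.932 L + 42.51 L = 97.442 L; the sum is limited to 2 decimal places (4 s.f.).
Carrying full precision, 97.442 ÷ 8.724 = 11.1694176983… L; 8.724 has 4 s.f., so the result keeps min(4, 4) = 4 s.f.
Rounded to 4 significant figures: 11.17 L.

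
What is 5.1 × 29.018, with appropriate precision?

1.5 × 10²

5.1 × 29.018 = 147.9918
Multiplication/division keeps the fewest significant figures: 5.1 → 2 s.f., 29.018 → 5 s.f.; limit is 2.
Rounded to 2 significant figures: 1.5 × 10².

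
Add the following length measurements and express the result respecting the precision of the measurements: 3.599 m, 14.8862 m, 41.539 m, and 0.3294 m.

60.354 m

3.599 m + 14.8862 m + 41.539 m + 0.3294 m = 60.3536 m.
Addition/subtraction keeps the fewest decimal places: 3.599 → 3 decimal places, 14.8862 → 4 decimal places, 41.539 → 3 decimal places, 0.3294 → 4 decimal places; limit is 3.
Rounded to 3 decimal places: 60.354 m.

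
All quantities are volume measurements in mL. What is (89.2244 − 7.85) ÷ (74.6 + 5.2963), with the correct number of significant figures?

1.02

89.2244 − 7.85 = 81.3744, limited to 2 d.p. → 4 s.f.; 74.6 + 5.2963 = 79.8963, limited to 1 d.p. → 3 s.f.
Carrying full precision, 81.3744 ÷ 79.8963 = 1.01850023092…; keep min(4, 3) = 3 s.f.
Rounded to 3 significant figures: 1.02.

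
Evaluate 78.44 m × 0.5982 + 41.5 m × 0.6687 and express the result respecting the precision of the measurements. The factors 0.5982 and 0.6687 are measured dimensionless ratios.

78.44 × 0.5982 = 46.922808 → 46.92 m (4 s.f., last digit at the 10^-2 place).
41.5 × 0.6687 = 27.75105 → 27.8 m (3 s.f., last digit at the 10^-1 place).
Sum: 74.673858 m; keep the coarser place, 10^-1.
Result: 74.7 m.

74.7 m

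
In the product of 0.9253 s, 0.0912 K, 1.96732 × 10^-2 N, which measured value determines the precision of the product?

0.0912 K

0.9253 s → 4 s.f.; 0.0912 K → 3 s.f.; 1.96732 × 10^-2 N → 6 s.f.
The fewest is 3 significant figures, from 0.0912 K.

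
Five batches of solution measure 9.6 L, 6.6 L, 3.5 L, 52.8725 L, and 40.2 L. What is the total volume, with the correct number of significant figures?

1.128 × 10^2 L

9.6 L + 6.6 L + 3.5 L + 52.8725 L + 40.2 L = 112.7725 L.
Addition/subtraction keeps the fewest decimal places: 9.6 → 1 decimal place, 6.6 → 1 decimal place, 3.5 → 1 decimal place, 52.8725 → 4 decimal places, 40.2 → 1 decimal place; limit is 1.
Rounded to 1 decimal place: 1.128 × 10^2 L.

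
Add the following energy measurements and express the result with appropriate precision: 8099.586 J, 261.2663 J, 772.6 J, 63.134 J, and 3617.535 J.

8099.586 J + 261.2663 J + 772.6 J + 63.134 J + 3617.535 J = 12814.1213 J.
Addition/subtraction keeps the fewest decimal places: 8099.586 → 3 decimal places, 261.2663 → 4 decimal places, 772.6 → 1 decimal place, 63.134 → 3 decimal places, 3617.535 → 3 decimal places; limit is 1.
Rounded to 1 decimal place: 12814.1 J.

12814.1 J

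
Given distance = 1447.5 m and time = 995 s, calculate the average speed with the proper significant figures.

1.45 m/s

average speed = 1447.5 m ÷ 995 s = 1.45477386935… m/s.
1447.5 has 5 significant figures; 995 has 3.
Division/multiplication keeps the fewest: 3 significant figures.
Rounded: 1.45 m/s.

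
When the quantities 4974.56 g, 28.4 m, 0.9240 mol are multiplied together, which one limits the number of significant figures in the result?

28.4 m

4974.56 g → 6 s.f.; 28.4 m → 3 s.f.; 0.9240 mol → 4 s.f.
The fewest is 3 significant figures, from 28.4 m.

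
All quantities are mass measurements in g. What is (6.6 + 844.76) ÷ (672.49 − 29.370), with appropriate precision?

1.324

6.6 + 844.76 = 851.36, limited to 1 d.p. → 4 s.f.; 672.49 − 29.370 = 643.120, limited to 2 d.p. → 5 s.f.
Carrying full precision, 851.36 ÷ 643.120 = 1.3237964921…; keep min(4, 5) = 4 s.f.
Rounded to 4 significant figures: 1.324.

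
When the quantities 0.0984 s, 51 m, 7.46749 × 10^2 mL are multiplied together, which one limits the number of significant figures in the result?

0.0984 s → 3 s.f.; 51 m → 2 s.f.; 7.46749 × 10^2 mL → 6 s.f.
The fewest is 2 significant figures, from 51 m.

51 m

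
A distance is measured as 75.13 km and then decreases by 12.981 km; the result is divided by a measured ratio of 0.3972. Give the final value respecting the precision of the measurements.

75.13 km − 12.981 km = 62.149 km; the difference is limited to 2 decimal places (4 s.f.).
Carrying full precision, 62.149 ÷ 0.3972 = 156.467774421… km; 0.3972 has 4 s.f., so the result keeps min(4, 4) = 4 s.f.
Rounded to 4 significant figures: 156.5 km.

156.5 km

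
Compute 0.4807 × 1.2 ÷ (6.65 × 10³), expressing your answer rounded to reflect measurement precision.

8.7 × 10⁻⁵

0.4807 × 1.2 ÷ (6.65 × 10³) = 0.0000867428571429…
Multiplication/division keeps the fewest significant figures: 0.4807 → 4 s.f., 1.2 → 2 s.f., 6.65 × 10³ → 3 s.f.; limit is 2.
Rounded to 2 significant figures: 8.7 × 10⁻⁵.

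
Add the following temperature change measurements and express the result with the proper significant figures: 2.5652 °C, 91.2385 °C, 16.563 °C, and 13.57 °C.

2.5652 °C + 91.2385 °C + 16.563 °C + 13.57 °C = 123.9367 °C.
Addition/subtraction keeps the fewest decimal places: 2.5652 → 4 decimal places, 91.2385 → 4 decimal places, 16.563 → 3 decimal places, 13.57 → 2 decimal places; limit is 2.
Rounded to 2 decimal places: 1.2394 × 10² °C.

1.2394 × 10² °C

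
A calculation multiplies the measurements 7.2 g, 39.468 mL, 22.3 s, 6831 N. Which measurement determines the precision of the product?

7.2 g → 2 s.f.; 39.468 mL → 5 s.f.; 22.3 s → 3 s.f.; 6831 N → 4 s.f.
The fewest is 2 significant figures, from 7.2 g.

7.2 g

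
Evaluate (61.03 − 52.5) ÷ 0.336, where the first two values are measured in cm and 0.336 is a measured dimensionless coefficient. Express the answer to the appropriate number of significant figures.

61.03 cm − 52.5 cm = 8.53 cm; the difference is limited to 1 decimal place (2 s.f.).
Carrying full precision, 8.53 ÷ 0.336 = 25.3869047619… cm; 0.336 has 3 s.f., so the result keeps min(2, 3) = 2 s.f.
Rounded to 2 significant figures: 25 cm.

25 cm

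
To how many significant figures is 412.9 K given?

4

412.9: every digit is nonzero and significant.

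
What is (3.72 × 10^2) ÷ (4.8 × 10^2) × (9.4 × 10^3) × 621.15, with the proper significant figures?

(3.72 × 10^2) ÷ (4.8 × 10^2) × (9.4 × 10^3) × 621.15 = 4525077.75
Multiplication/division keeps the fewest significant figures: 3.72 × 10^2 → 3 s.f., 4.8 × 10^2 → 2 s.f., 9.4 × 10^3 → 2 s.f., 621.15 → 5 s.f.; limit is 2.
Rounded to 2 significant figures: 4.5 × 10^6.

4.5 × 10^6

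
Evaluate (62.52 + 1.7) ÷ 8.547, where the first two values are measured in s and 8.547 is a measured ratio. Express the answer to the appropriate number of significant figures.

62.52 s + 1.7 s = 64.22 s; the sum is limited to 1 decimal place (3 s.f.).
Carrying full precision, 64.22 ÷ 8.547 = 7.51374751375… s; 8.547 has 4 s.f., so the result keeps min(3, 4) = 3 s.f.
Rounded to 3 significant figures: 7.51 s.

7.51 s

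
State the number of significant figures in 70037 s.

70037: zeros between nonzero digits are significant.

5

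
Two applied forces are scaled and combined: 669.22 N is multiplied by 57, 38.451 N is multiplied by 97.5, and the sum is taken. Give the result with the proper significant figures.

669.22 × 57 = 38145.54 → 3.8 × 10^4 N (2 s.f., last digit at the 10^3 place).
38.451 × 97.5 = 3748.9725 → 3.75 × 10^3 N (3 s.f., last digit at the 10^1 place).
Sum: 41894.5125 N; keep the coarser place, 10^3.
Result: 4.2 × 10^4 N.

4.2 × 10^4 N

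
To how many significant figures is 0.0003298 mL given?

4

0.0003298: leading zeros are not significant.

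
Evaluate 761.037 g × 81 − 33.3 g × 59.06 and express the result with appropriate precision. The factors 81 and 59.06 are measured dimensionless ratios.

761.037 × 81 = 61643.997 → 6.2 × 10^4 g (2 s.f., last digit at the 10^3 place).
33.3 × 59.06 = 1966.698 → 1.97 × 10^3 g (3 s.f., last digit at the 10^1 place).
Difference: 59677.299 g; keep the coarser place, 10^3.
Result: 6.0 × 10^4 g.

6.0 × 10^4 g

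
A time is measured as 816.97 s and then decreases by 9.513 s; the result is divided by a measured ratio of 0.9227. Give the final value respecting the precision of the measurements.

875.1 s

816.97 s − 9.513 s = 807.457 s; the difference is limited to 2 decimal places (5 s.f.).
Carrying full precision, 807.457 ÷ 0.9227 = 875.10241682… s; 0.9227 has 4 s.f., so the result keeps min(5, 4) = 4 s.f.
Rounded to 4 significant figures: 875.1 s.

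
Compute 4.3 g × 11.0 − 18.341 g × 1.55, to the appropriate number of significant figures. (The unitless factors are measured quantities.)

19 g

4.3 × 11.0 = 47.3 → 47 g (2 s.f., last digit at the 10^0 place).
18.341 × 1.55 = 28.42855 → 28.4 g (3 s.f., last digit at the 10^-1 place).
Difference: 18.87145 g; keep the coarser place, 10^0.
Result: 19 g.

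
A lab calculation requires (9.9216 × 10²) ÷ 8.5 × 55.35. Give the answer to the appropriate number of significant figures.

6.5 × 10³

(9.9216 × 10²) ÷ 8.5 × 55.35 = 6460.71247059…
Multiplication/division keeps the fewest significant figures: 9.9216 × 10² → 5 s.f., 8.5 → 2 s.f., 55.35 → 4 s.f.; limit is 2.
Rounded to 2 significant figures: 6.5 × 10³.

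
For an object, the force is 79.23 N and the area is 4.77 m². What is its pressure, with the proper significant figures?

pressure = 79.23 N ÷ 4.77 m² = 16.6100628931… Pa.
79.23 has 4 significant figures; 4.77 has 3.
Division/multiplication keeps the fewest: 3 significant figures.
Rounded: 16.6 Pa.

16.6 Pa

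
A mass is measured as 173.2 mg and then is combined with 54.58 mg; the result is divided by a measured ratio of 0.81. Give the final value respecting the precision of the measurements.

173.2 mg + 54.58 mg = 227.78 mg; the sum is limited to 1 decimal place (4 s.f.).
Carrying full precision, 227.78 ÷ 0.81 = 281.209876543… mg; 0.81 has 2 s.f., so the result keeps min(4, 2) = 2 s.f.
Rounded to 2 significant figures: 2.8 × 10^2 mg.

2.8 × 10^2 mg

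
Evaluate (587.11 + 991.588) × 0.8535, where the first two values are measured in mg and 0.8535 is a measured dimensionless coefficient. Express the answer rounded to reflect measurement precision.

1347 mg

587.11 mg + 991.588 mg = 1578.698 mg; the sum is limited to 2 decimal places (6 s.f.).
Carrying full precision, 1578.698 × 0.8535 = 1347.418743 mg; 0.8535 has 4 s.f., so the result keeps min(6, 4) = 4 s.f.
Rounded to 4 significant figures: 1347 mg.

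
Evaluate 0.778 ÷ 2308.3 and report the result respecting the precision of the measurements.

0.778 ÷ 2308.3 = 0.000337044578261…
Multiplication/division keeps the fewest significant figures: 0.778 → 3 s.f., 2308.3 → 5 s.f.; limit is 3.
Rounded to 3 significant figures: 3.37 × 10⁻⁴.

3.37 × 10⁻⁴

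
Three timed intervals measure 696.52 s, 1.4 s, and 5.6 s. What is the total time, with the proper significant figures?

703.5 s

696.52 s + 1.4 s + 5.6 s = 703.52 s.
Addition/subtraction keeps the fewest decimal places: 696.52 → 2 decimal places, 1.4 → 1 decimal place, 5.6 → 1 decimal place; limit is 1.
Rounded to 1 decimal place: 703.5 s.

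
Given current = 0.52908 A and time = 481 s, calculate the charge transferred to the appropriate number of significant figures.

254 C

charge transferred = 0.52908 A × 481 s = 254.48748 C.
0.52908 has 5 significant figures; 481 has 3.
Division/multiplication keeps the fewest: 3 significant figures.
Rounded: 254 C.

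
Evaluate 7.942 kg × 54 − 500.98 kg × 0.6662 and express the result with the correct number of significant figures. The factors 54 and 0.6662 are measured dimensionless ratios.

1.0 × 10^2 kg

7.942 × 54 = 428.868 → 4.3 × 10^2 kg (2 s.f., last digit at the 10^1 place).
500.98 × 0.6662 = 333.752876 → 3.338 × 10^2 kg (4 s.f., last digit at the 10^-1 place).
Difference: 95.115124 kg; keep the coarser place, 10^1.
Result: 1.0 × 10^2 kg.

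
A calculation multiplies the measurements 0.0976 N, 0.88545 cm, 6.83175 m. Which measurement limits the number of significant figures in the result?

0.0976 N → 3 s.f.; 0.88545 cm → 5 s.f.; 6.83175 m → 6 s.f.
The fewest is 3 significant figures, from 0.0976 N.

0.0976 N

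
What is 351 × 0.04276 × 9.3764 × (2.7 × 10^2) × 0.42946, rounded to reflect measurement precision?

351 × 0.04276 × 9.3764 × (2.7 × 10^2) × 0.42946 = 16318.0185739…
Multiplication/division keeps the fewest significant figures: 351 → 3 s.f., 0.04276 → 4 s.f., 9.3764 → 5 s.f., 2.7 × 10^2 → 2 s.f., 0.42946 → 5 s.f.; limit is 2.
Rounded to 2 significant figures: 1.6 × 10^4.

1.6 × 10^4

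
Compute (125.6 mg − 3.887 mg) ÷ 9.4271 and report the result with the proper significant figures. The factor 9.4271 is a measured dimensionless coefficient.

12.91 mg

125.6 mg − 3.887 mg = 121.713 mg; the difference is limited to 1 decimal place (4 s.f.).
Carrying full precision, 121.713 ÷ 9.4271 = 12.9109694392… mg; 9.4271 has 5 s.f., so the result keeps min(4, 5) = 4 s.f.
Rounded to 4 significant figures: 12.91 mg.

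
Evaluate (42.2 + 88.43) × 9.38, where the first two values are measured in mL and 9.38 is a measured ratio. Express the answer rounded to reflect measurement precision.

42.2 mL + 88.43 mL = 130.63 mL; the sum is limited to 1 decimal place (4 s.f.).
Carrying full precision, 130.63 × 9.38 = 1225.3094 mL; 9.38 has 3 s.f., so the result keeps min(4, 3) = 3 s.f.
Rounded to 3 significant figures: 1.23 × 10³ mL.

1.23 × 10³ mL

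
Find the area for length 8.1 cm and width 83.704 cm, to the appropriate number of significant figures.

area = 8.1 cm × 83.704 cm = 678.0024 cm².
8.1 has 2 significant figures; 83.704 has 5.
Division/multiplication keeps the fewest: 2 significant figures.
Rounded: 6.8 × 10^2 cm².

6.8 × 10^2 cm²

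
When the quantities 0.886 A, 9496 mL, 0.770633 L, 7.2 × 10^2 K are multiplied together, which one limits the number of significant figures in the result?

7.2 × 10^2 K

0.886 A → 3 s.f.; 9496 mL → 4 s.f.; 0.770633 L → 6 s.f.; 7.2 × 10^2 K → 2 s.f.
The fewest is 2 significant figures, from 7.2 × 10^2 K.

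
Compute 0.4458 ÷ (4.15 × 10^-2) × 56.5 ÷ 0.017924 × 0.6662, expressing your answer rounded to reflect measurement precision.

2.26 × 10^4

0.4458 ÷ (4.15 × 10^-2) × 56.5 ÷ 0.017924 × 0.6662 = 22558.4942851…
Multiplication/division keeps the fewest significant figures: 0.4458 → 4 s.f., 4.15 × 10^-2 → 3 s.f., 56.5 → 3 s.f., 0.017924 → 5 s.f., 0.6662 → 4 s.f.; limit is 3.
Rounded to 3 significant figures: 2.26 × 10^4.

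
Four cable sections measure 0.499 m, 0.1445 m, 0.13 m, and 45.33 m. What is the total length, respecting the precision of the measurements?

0.499 m + 0.1445 m + 0.13 m + 45.33 m = 46.1035 m.
Addition/subtraction keeps the fewest decimal places: 0.499 → 3 decimal places, 0.1445 → 4 decimal places, 0.13 → 2 decimal places, 45.33 → 2 decimal places; limit is 2.
Rounded to 2 decimal places: 46.10 m.

46.10 m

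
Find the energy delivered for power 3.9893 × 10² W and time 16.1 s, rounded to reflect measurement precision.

6.42 × 10³ J

energy delivered = 3.9893 × 10² W × 16.1 s = 6422.773 J.
3.9893 × 10² has 5 significant figures; 16.1 has 3.
Division/multiplication keeps the fewest: 3 significant figures.
Rounded: 6.42 × 10³ J.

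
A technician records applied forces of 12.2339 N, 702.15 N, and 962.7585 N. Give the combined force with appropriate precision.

1677.14 N

12.2339 N + 702.15 N + 962.7585 N = 1677.1424 N.
Addition/subtraction keeps the fewest decimal places: 12.2339 → 4 decimal places, 702.15 → 2 decimal places, 962.7585 → 4 decimal places; limit is 2.
Rounded to 2 decimal places: 1677.14 N.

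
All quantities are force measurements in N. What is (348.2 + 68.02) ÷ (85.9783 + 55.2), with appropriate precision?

348.2 + 68.02 = 416.22, limited to 1 d.p. → 4 s.f.; 85.9783 + 55.2 = 141.1783, limited to 1 d.p. → 4 s.f.
Carrying full precision, 416.22 ÷ 141.1783 = 2.94818679641…; keep min(4, 4) = 4 s.f.
Rounded to 4 significant figures: 2.948.

2.948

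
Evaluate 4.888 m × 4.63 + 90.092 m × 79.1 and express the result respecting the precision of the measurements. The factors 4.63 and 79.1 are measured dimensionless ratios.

4.888 × 4.63 = 22.63144 → 22.6 m (3 s.f., last digit at the 10^-1 place).
90.092 × 79.1 = 7126.2772 → 7.13 × 10^3 m (3 s.f., last digit at the 10^1 place).
Sum: 7148.90864 m; keep the coarser place, 10^1.
Result: 7.15 × 10^3 m.

7.15 × 10^3 m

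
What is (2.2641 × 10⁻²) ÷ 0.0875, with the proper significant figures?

0.259

(2.2641 × 10⁻²) ÷ 0.0875 = 0.258754285714…
Multiplication/division keeps the fewest significant figures: 2.2641 × 10⁻² → 5 s.f., 0.0875 → 3 s.f.; limit is 3.
Rounded to 3 significant figures: 0.259.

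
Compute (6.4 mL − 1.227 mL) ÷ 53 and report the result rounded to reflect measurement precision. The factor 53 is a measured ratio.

0.098 mL

6.4 mL − 1.227 mL = 5.173 mL; the difference is limited to 1 decimal place (2 s.f.).
Carrying full precision, 5.173 ÷ 53 = 0.0976037735849… mL; 53 has 2 s.f., so the result keeps min(2, 2) = 2 s.f.
Rounded to 2 significant figures: 0.098 mL.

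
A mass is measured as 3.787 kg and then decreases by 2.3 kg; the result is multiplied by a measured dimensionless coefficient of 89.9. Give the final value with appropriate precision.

1.3 × 10^2 kg

3.787 kg − 2.3 kg = 1.487 kg; the difference is limited to 1 decimal place (2 s.f.).
Carrying full precision, 1.487 × 89.9 = 133.6813 kg; 89.9 has 3 s.f., so the result keeps min(2, 3) = 2 s.f.
Rounded to 2 significant figures: 1.3 × 10^2 kg.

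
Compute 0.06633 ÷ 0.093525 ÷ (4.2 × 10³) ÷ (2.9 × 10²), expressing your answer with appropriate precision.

0.06633 ÷ 0.093525 ÷ (4.2 × 10³) ÷ (2.9 × 10²) = 5.82284181543 × 10^-7…
Multiplication/division keeps the fewest significant figures: 0.06633 → 4 s.f., 0.093525 → 5 s.f., 4.2 × 10³ → 2 s.f., 2.9 × 10² → 2 s.f.; limit is 2.
Rounded to 2 significant figures: 5.8 × 10⁻⁷.

5.8 × 10⁻⁷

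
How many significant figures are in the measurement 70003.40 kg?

7

70003.40: trailing zeros after a decimal point are significant; zeros between nonzero digits are significant.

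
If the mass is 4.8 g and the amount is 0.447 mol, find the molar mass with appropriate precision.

11 g/mol

molar mass = 4.8 g ÷ 0.447 mol = 10.7382550336… g/mol.
4.8 has 2 significant figures; 0.447 has 3.
Division/multiplication keeps the fewest: 2 significant figures.
Rounded: 11 g/mol.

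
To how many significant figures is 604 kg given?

604: zeros between nonzero digits are significant.

3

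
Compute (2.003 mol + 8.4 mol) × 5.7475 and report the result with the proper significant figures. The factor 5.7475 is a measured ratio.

2.003 mol + 8.4 mol = 10.403 mol; the sum is limited to 1 decimal place (3 s.f.).
Carrying full precision, 10.403 × 5.7475 = 59.7912425 mol; 5.7475 has 5 s.f., so the result keeps min(3, 5) = 3 s.f.
Rounded to 3 significant figures: 59.8 mol.

59.8 mol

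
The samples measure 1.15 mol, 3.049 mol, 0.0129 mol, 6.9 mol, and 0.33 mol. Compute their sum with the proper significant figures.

11.4 mol

1.15 mol + 3.049 mol + 0.0129 mol + 6.9 mol + 0.33 mol = 11.4419 mol.
Addition/subtraction keeps the fewest decimal places: 1.15 → 2 decimal places, 3.049 → 3 decimal places, 0.0129 → 4 decimal places, 6.9 → 1 decimal place, 0.33 → 2 decimal places; limit is 1.
Rounded to 1 decimal place: 11.4 mol.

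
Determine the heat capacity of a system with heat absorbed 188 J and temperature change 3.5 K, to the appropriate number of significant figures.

54 J/K

heat capacity = 188 J ÷ 3.5 K = 53.7142857143… J/K.
188 has 3 significant figures; 3.5 has 2.
Division/multiplication keeps the fewest: 2 significant figures.
Rounded: 54 J/K.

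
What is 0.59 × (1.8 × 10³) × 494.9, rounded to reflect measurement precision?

0.59 × (1.8 × 10³) × 494.9 = 525583.8
Multiplication/division keeps the fewest significant figures: 0.59 → 2 s.f., 1.8 × 10³ → 2 s.f., 494.9 → 4 s.f.; limit is 2.
Rounded to 2 significant figures: 5.3 × 10⁵.

5.3 × 10⁵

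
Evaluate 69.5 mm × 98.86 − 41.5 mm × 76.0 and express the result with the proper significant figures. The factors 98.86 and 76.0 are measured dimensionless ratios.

3.72 × 10^3 mm

69.5 × 98.86 = 6870.77 → 6.87 × 10^3 mm (3 s.f., last digit at the 10^1 place).
41.5 × 76.0 = 3154 → 3.15 × 10^3 mm (3 s.f., last digit at the 10^1 place).
Difference: 3716.77 mm; keep the coarser place, 10^1.
Result: 3.72 × 10^3 mm.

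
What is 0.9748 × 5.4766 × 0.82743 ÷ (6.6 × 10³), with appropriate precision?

6.7 × 10⁻⁴

0.9748 × 5.4766 × 0.82743 ÷ (6.6 × 10³) = 0.000669289281655…
Multiplication/division keeps the fewest significant figures: 0.9748 → 4 s.f., 5.4766 → 5 s.f., 0.82743 → 5 s.f., 6.6 × 10³ → 2 s.f.; limit is 2.
Rounded to 2 significant figures: 6.7 × 10⁻⁴.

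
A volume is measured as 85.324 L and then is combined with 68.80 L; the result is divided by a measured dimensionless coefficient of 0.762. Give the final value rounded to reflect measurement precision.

202 L

85.324 L + 68.80 L = 154.124 L; the sum is limited to 2 decimal places (5 s.f.).
Carrying full precision, 154.124 ÷ 0.762 = 202.262467192… L; 0.762 has 3 s.f., so the result keeps min(5, 3) = 3 s.f.
Rounded to 3 significant figures: 202 L.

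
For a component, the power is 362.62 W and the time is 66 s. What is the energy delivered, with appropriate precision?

energy delivered = 362.62 W × 66 s = 23932.92 J.
362.62 has 5 significant figures; 66 has 2.
Division/multiplication keeps the fewest: 2 significant figures.
Rounded: 2.4 × 10⁴ J.

2.4 × 10⁴ J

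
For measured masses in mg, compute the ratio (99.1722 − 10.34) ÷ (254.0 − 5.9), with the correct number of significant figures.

0.3580

99.1722 − 10.34 = 88.8322, limited to 2 d.p. → 4 s.f.; 254.0 − 5.9 = 248.1, limited to 1 d.p. → 4 s.f.
Carrying full precision, 88.8322 ÷ 248.1 = 0.358049979847…; keep min(4, 4) = 4 s.f.
Rounded to 4 significant figures: 0.3580.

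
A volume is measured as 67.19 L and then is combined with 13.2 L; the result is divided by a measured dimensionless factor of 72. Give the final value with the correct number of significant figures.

67.19 L + 13.2 L = 80.39 L; the sum is limited to 1 decimal place (3 s.f.).
Carrying full precision, 80.39 ÷ 72 = 1.11652777778… L; 72 has 2 s.f., so the result keeps min(3, 2) = 2 s.f.
Rounded to 2 significant figures: 1.1 L.

1.1 L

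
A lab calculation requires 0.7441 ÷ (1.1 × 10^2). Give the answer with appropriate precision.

0.0068

0.7441 ÷ (1.1 × 10^2) = 0.00676454545455…
Multiplication/division keeps the fewest significant figures: 0.7441 → 4 s.f., 1.1 × 10^2 → 2 s.f.; limit is 2.
Rounded to 2 significant figures: 0.0068.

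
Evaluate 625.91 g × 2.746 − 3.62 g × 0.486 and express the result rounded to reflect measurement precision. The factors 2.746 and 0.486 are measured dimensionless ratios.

1717 g

625.91 × 2.746 = 1718.74886 → 1719 g (4 s.f., last digit at the 10^0 place).
3.62 × 0.486 = 1.75932 → 1.76 g (3 s.f., last digit at the 10^-2 place).
Difference: 1716.98954 g; keep the coarser place, 10^0.
Result: 1717 g.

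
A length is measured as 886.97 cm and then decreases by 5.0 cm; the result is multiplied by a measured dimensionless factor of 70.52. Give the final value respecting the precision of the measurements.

6.220 × 10⁴ cm

886.97 cm − 5.0 cm = 881.97 cm; the difference is limited to 1 decimal place (4 s.f.).
Carrying full precision, 881.97 × 70.52 = 62196.5244 cm; 70.52 has 4 s.f., so the result keeps min(4, 4) = 4 s.f.
Rounded to 4 significant figures: 6.220 × 10⁴ cm.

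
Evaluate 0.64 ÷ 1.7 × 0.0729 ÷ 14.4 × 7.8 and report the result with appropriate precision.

1.5 × 10⁻²

0.64 ÷ 1.7 × 0.0729 ÷ 14.4 × 7.8 = 0.0148658823529…
Multiplication/division keeps the fewest significant figures: 0.64 → 2 s.f., 1.7 → 2 s.f., 0.0729 → 3 s.f., 14.4 → 3 s.f., 7.8 → 2 s.f.; limit is 2.
Rounded to 2 significant figures: 1.5 × 10⁻².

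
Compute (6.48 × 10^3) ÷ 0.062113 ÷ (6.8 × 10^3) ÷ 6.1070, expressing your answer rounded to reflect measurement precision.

2.5

(6.48 × 10^3) ÷ 0.062113 ÷ (6.8 × 10^3) ÷ 6.1070 = 2.51220842304…
Multiplication/division keeps the fewest significant figures: 6.48 × 10^3 → 3 s.f., 0.062113 → 5 s.f., 6.8 × 10^3 → 2 s.f., 6.1070 → 5 s.f.; limit is 2.
Rounded to 2 significant figures: 2.5.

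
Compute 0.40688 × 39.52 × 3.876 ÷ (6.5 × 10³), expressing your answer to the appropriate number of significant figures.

0.0096

0.40688 × 39.52 × 3.876 ÷ (6.5 × 10³) = 0.0095885666304
Multiplication/division keeps the fewest significant figures: 0.40688 → 5 s.f., 39.52 → 4 s.f., 3.876 → 4 s.f., 6.5 × 10³ → 2 s.f.; limit is 2.
Rounded to 2 significant figures: 0.0096.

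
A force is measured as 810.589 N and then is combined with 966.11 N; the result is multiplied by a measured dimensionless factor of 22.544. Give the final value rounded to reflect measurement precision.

810.589 N + 966.11 N = 1776.699 N; the sum is limited to 2 decimal places (6 s.f.).
Carrying full precision, 1776.699 × 22.544 = 40053.902256 N; 22.544 has 5 s.f., so the result keeps min(6, 5) = 5 s.f.
Rounded to 5 significant figures: 40054 N.

40054 N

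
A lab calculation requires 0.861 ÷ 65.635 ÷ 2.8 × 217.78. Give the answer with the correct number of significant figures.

1.0

0.861 ÷ 65.635 ÷ 2.8 × 217.78 = 1.02029938295…
Multiplication/division keeps the fewest significant figures: 0.861 → 3 s.f., 65.635 → 5 s.f., 2.8 → 2 s.f., 217.78 → 5 s.f.; limit is 2.
Rounded to 2 significant figures: 1.0.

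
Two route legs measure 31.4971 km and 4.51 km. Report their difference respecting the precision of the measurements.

31.4971 km − 4.51 km = 26.9871 km.
Addition/subtraction keeps the fewest decimal places: 31.4971 → 4 decimal places, 4.51 → 2 decimal places; limit is 2.
Rounded to 2 decimal places: 26.99 km.

26.99 km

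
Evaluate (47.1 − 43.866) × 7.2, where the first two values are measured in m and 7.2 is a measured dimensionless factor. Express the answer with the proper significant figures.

47.1 m − 43.866 m = 3.234 m; the difference is limited to 1 decimal place (2 s.f.).
Carrying full precision, 3.234 × 7.2 = 23.2848 m; 7.2 has 2 s.f., so the result keeps min(2, 2) = 2 s.f.
Rounded to 2 significant figures: 23 m.

23 m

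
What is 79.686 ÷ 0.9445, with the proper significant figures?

79.686 ÷ 0.9445 = 84.3684489148…
Multiplication/division keeps the fewest significant figures: 79.686 → 5 s.f., 0.9445 → 4 s.f.; limit is 4.
Rounded to 4 significant figures: 84.37.

84.37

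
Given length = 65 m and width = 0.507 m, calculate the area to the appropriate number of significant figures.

33 m²

area = 65 m × 0.507 m = 32.955 m².
65 has 2 significant figures; 0.507 has 3.
Division/multiplication keeps the fewest: 2 significant figures.
Rounded: 33 m².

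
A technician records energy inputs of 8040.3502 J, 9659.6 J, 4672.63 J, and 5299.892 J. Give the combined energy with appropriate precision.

27672.5 J

8040.3502 J + 9659.6 J + 4672.63 J + 5299.892 J = 27672.4722 J.
Addition/subtraction keeps the fewest decimal places: 8040.3502 → 4 decimal places, 9659.6 → 1 decimal place, 4672.63 → 2 decimal places, 5299.892 → 3 decimal places; limit is 1.
Rounded to 1 decimal place: 27672.5 J.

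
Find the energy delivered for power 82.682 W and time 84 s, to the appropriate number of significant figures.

6.9 × 10³ J

energy delivered = 82.682 W × 84 s = 6945.288 J.
82.682 has 5 significant figures; 84 has 2.
Division/multiplication keeps the fewest: 2 significant figures.
Rounded: 6.9 × 10³ J.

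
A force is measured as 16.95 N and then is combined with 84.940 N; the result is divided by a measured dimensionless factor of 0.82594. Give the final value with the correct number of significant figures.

16.95 N + 84.940 N = 101.890 N; the sum is limited to 2 decimal places (5 s.f.).
Carrying full precision, 101.890 ÷ 0.82594 = 123.36247185… N; 0.82594 has 5 s.f., so the result keeps min(5, 5) = 5 s.f.
Rounded to 5 significant figures: 123.36 N.

123.36 N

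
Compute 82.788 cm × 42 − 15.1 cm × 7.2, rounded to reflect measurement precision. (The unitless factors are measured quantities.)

3.4 × 10^3 cm

82.788 × 42 = 3477.096 → 3.5 × 10^3 cm (2 s.f., last digit at the 10^2 place).
15.1 × 7.2 = 108.72 → 1.1 × 10^2 cm (2 s.f., last digit at the 10^1 place).
Difference: 3368.376 cm; keep the coarser place, 10^2.
Result: 3.4 × 10^3 cm.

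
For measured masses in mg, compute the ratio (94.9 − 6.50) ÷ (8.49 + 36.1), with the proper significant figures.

1.98

94.9 − 6.50 = 88.40, limited to 1 d.p. → 3 s.f.; 8.49 + 36.1 = 44.59, limited to 1 d.p. → 3 s.f.
Carrying full precision, 88.40 ÷ 44.59 = 1.98250728863…; keep min(3, 3) = 3 s.f.
Rounded to 3 significant figures: 1.98.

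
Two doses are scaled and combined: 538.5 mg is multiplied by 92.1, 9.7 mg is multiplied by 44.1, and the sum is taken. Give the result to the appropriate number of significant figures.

5.00 × 10⁴ mg

538.5 × 92.1 = 49595.85 → 4.96 × 10⁴ mg (3 s.f., last digit at the 10^2 place).
9.7 × 44.1 = 427.77 → 4.3 × 10² mg (2 s.f., last digit at the 10^1 place).
Sum: 50023.62 mg; keep the coarser place, 10^2.
Result: 5.00 × 10⁴ mg.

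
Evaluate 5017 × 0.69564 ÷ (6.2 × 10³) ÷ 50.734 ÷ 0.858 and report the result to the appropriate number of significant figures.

1.3 × 10⁻²

5017 × 0.69564 ÷ (6.2 × 10³) ÷ 50.734 ÷ 0.858 = 0.0129315494692…
Multiplication/division keeps the fewest significant figures: 5017 → 4 s.f., 0.69564 → 5 s.f., 6.2 × 10³ → 2 s.f., 50.734 → 5 s.f., 0.858 → 3 s.f.; limit is 2.
Rounded to 2 significant figures: 1.3 × 10⁻².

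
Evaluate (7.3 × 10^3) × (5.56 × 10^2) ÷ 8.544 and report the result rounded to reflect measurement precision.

4.8 × 10^5

(7.3 × 10^3) × (5.56 × 10^2) ÷ 8.544 = 475046.816479…
Multiplication/division keeps the fewest significant figures: 7.3 × 10^3 → 2 s.f., 5.56 × 10^2 → 3 s.f., 8.544 → 4 s.f.; limit is 2.
Rounded to 2 significant figures: 4.8 × 10^5.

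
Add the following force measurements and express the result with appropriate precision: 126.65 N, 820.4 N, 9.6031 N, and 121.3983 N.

126.65 N + 820.4 N + 9.6031 N + 121.3983 N = 1078.0514 N.
Addition/subtraction keeps the fewest decimal places: 126.65 → 2 decimal places, 820.4 → 1 decimal place, 9.6031 → 4 decimal places, 121.3983 → 4 decimal places; limit is 1.
Rounded to 1 decimal place: 1078.1 N.

1078.1 N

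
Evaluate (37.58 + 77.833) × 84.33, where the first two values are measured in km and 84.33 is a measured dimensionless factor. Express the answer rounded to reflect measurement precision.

9733 km

37.58 km + 77.833 km = 115.413 km; the sum is limited to 2 decimal places (5 s.f.).
Carrying full precision, 115.413 × 84.33 = 9732.77829 km; 84.33 has 4 s.f., so the result keeps min(5, 4) = 4 s.f.
Rounded to 4 significant figures: 9733 km.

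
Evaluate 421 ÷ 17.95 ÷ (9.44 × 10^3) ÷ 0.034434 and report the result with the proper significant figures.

0.0722

421 ÷ 17.95 ÷ (9.44 × 10^3) ÷ 0.034434 = 0.0721536280817…
Multiplication/division keeps the fewest significant figures: 421 → 3 s.f., 17.95 → 4 s.f., 9.44 × 10^3 → 3 s.f., 0.034434 → 5 s.f.; limit is 3.
Rounded to 3 significant figures: 0.0722.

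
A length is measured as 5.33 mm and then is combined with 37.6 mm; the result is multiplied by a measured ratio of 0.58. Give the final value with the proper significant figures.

25 mm

5.33 mm + 37.6 mm = 42.93 mm; the sum is limited to 1 decimal place (3 s.f.).
Carrying full precision, 42.93 × 0.58 = 24.8994 mm; 0.58 has 2 s.f., so the result keeps min(3, 2) = 2 s.f.
Rounded to 2 significant figures: 25 mm.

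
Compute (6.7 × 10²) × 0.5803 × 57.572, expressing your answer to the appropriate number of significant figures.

2.2 × 10⁴

(6.7 × 10²) × 0.5803 × 57.572 = 22384.051172
Multiplication/division keeps the fewest significant figures: 6.7 × 10² → 2 s.f., 0.5803 → 4 s.f., 57.572 → 5 s.f.; limit is 2.
Rounded to 2 significant figures: 2.2 × 10⁴.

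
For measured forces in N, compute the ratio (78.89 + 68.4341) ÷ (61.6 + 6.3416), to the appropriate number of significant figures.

78.89 + 68.4341 = 147.3241, limited to 2 d.p. → 5 s.f.; 61.6 + 6.3416 = 67.9416, limited to 1 d.p. → 3 s.f.
Carrying full precision, 147.3241 ÷ 67.9416 = 2.16839314941…; keep min(5, 3) = 3 s.f.
Rounded to 3 significant figures: 2.17.

2.17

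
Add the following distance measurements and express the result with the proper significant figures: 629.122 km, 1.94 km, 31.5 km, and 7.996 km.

629.122 km + 1.94 km + 31.5 km + 7.996 km = 670.558 km.
Addition/subtraction keeps the fewest decimal places: 629.122 → 3 decimal places, 1.94 → 2 decimal places, 31.5 → 1 decimal place, 7.996 → 3 decimal places; limit is 1.
Rounded to 1 decimal place: 670.6 km.

670.6 km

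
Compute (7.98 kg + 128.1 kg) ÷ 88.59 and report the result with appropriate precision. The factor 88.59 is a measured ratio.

1.536 kg

7.98 kg + 128.1 kg = 136.08 kg; the sum is limited to 1 decimal place (4 s.f.).
Carrying full precision, 136.08 ÷ 88.59 = 1.53606501863… kg; 88.59 has 4 s.f., so the result keeps min(4, 4) = 4 s.f.
Rounded to 4 significant figures: 1.536 kg.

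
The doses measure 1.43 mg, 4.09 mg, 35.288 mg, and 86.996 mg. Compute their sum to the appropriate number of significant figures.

127.80 mg

1.43 mg + 4.09 mg + 35.288 mg + 86.996 mg = 127.804 mg.
Addition/subtraction keeps the fewest decimal places: 1.43 → 2 decimal places, 4.09 → 2 decimal places, 35.288 → 3 decimal places, 86.996 → 3 decimal places; limit is 2.
Rounded to 2 decimal places: 127.80 mg.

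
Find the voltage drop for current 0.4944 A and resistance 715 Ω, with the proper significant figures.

353 V

voltage drop = 0.4944 A × 715 Ω = 353.496 V.
0.4944 has 4 significant figures; 715 has 3.
Division/multiplication keeps the fewest: 3 significant figures.
Rounded: 353 V.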